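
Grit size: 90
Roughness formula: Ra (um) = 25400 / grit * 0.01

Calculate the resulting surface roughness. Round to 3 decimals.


Ra = 25400 / 90 * 0.01
= 2.822 um

2.822


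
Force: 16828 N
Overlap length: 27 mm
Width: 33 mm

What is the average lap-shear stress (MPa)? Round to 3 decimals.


Average shear stress = F / (overlap * width)
= 16828 / (27 * 33)
= 18.887 MPa

18.887


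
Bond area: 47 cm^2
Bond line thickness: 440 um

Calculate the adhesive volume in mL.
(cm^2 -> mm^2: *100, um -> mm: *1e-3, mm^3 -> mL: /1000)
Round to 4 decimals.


V = 47*100 * 440*1e-3 / 1000
= 2.0680 mL

2.0680


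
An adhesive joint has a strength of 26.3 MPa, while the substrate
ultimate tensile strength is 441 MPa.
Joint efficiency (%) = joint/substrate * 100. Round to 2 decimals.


Efficiency = 26.3 / 441 * 100
= 5.96%

5.96


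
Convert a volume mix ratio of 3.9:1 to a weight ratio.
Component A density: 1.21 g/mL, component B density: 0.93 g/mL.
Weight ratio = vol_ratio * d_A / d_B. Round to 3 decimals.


= 3.9 * 1.21 / 0.93 = 5.074

5.074


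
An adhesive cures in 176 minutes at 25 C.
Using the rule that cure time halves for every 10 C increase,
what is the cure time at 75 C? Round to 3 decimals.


Factor = 2^((75 - 25) / 10) = 32.0000
Cure time = 176 / 32.0000
= 5.500 minutes

5.500


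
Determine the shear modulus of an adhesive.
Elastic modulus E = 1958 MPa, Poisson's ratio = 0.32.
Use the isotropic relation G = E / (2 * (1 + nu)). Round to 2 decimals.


G = 1958 / (2*(1+0.32)) = 1958 / 2.64
= 741.67 MPa

741.67


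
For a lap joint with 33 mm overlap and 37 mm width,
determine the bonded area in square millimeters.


Area = 33 * 37 = 1221 mm^2

1221


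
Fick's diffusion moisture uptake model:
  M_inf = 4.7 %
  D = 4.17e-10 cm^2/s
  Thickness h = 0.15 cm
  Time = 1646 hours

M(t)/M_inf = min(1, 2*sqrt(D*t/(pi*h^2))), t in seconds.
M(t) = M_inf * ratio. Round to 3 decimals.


t_sec = 1646 * 3600 = 5925600
ratio = 2*sqrt(4.17e-10*5925600/(pi*0.15^2))
= min(1, 0.373937)
= 0.373937
M(t) = 4.7 * 0.373937 = 1.758 %

1.758


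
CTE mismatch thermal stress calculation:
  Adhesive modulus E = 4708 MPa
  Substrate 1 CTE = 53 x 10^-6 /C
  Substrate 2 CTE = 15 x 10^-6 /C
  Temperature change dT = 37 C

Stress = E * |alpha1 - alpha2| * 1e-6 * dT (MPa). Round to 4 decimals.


delta_alpha = |53 - 15| = 38 x 10^-6/C
Stress = 4708 * 38e-6 * 37
= 6.6194 MPa

6.6194


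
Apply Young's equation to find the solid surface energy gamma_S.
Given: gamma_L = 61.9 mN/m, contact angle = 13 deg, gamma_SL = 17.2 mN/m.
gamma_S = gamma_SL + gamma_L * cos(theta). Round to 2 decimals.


theta_rad = 13 * pi/180 = 0.226893
gamma_S = 17.2 + 61.9 * cos(0.226893)
= 77.51 mN/m

77.51


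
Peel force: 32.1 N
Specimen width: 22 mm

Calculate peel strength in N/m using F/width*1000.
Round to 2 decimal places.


Peel strength = 32.1 / 22 * 1000 = 1459.09 N/m

1459.09


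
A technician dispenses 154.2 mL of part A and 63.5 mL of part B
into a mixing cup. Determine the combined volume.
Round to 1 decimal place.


Combined volume = 154.2 + 63.5
= 217.7 mL

217.7


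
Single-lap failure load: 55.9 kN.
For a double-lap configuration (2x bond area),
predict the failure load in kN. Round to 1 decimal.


Failure load = 55.9 * 2 = 111.8 kN

111.8


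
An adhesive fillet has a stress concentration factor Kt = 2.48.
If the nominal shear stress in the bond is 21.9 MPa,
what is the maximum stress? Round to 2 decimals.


Max stress = 21.9 * 2.48 = 54.31 MPa

54.31


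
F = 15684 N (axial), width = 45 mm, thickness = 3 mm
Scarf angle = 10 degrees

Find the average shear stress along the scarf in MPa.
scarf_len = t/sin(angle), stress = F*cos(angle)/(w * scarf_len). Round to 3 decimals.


scarf_len = 3/sin(10 deg) = 17.2763
cos(10 deg) = 0.984808
stress = 15684*0.984808/(45*17.2763) = 19.868 MPa

19.868


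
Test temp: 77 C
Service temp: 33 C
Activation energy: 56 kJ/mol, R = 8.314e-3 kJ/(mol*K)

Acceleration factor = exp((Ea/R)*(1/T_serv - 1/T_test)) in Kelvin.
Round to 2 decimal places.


AF = exp((56/0.008314)*(1/306.15 - 1/350.15))
= 15.87

15.87


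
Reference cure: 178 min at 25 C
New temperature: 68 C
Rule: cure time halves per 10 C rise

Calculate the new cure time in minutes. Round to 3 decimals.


factor = 2^((68-25)/10) = 19.6983
t_new = 178 / 19.6983 = 9.036 min

9.036


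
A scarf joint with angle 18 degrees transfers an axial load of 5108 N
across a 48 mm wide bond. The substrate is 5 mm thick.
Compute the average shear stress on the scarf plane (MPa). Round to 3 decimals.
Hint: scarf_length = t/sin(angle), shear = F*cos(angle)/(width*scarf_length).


scarf_length = 5 / sin(18 deg) = 16.1803 mm
cos(18 deg) = 0.951057
shear stress = 5108 * 0.951057 / (48 * 16.1803)
= 6.255 MPa

6.255


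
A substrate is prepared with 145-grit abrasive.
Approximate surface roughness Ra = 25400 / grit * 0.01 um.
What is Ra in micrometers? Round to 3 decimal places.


Ra = 25400 / 145 * 0.01 = 1.752 um

1.752


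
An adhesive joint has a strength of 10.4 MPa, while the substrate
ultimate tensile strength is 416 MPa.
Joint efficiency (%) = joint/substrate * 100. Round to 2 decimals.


Efficiency = 10.4 / 416 * 100
= 2.50%

2.50


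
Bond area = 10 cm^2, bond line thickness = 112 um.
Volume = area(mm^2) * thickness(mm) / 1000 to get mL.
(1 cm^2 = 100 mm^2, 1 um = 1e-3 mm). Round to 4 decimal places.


area_mm2 = 10 * 100 = 1000
blt_mm = 112 * 1e-3 = 0.112
vol_mm3 = 1000 * 0.112 = 112.0
vol_mL = 112.0 / 1000 = 0.1120 mL

0.1120


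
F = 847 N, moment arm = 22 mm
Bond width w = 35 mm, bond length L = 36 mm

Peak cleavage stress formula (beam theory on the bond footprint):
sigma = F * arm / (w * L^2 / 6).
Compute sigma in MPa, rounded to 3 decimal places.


sigma = (847 * 22) / (35 * 1296 / 6)
= 18634 * 6 / 45360
= 111804 / 45360
= 2.465 MPa

2.465


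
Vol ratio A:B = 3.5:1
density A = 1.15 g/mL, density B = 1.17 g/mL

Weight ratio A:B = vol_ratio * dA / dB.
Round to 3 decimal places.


Weight ratio = 3.5 * 1.15 / 1.17
= 3.440

3.440


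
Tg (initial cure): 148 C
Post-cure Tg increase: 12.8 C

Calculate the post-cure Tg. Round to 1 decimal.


Post-cure Tg = 148 + 12.8 = 160.8 C

160.8


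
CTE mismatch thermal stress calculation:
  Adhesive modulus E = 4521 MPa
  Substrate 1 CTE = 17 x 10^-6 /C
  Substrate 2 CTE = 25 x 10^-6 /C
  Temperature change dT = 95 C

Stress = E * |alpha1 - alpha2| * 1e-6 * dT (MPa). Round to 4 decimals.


delta_alpha = |17 - 25| = 8 x 10^-6/C
Stress = 4521 * 8e-6 * 95
= 3.4360 MPa

3.4360


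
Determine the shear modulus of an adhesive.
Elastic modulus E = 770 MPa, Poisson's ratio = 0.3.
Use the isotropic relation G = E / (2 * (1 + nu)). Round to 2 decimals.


G = 770 / (2*(1+0.3)) = 770 / 2.60
= 296.15 MPa

296.15


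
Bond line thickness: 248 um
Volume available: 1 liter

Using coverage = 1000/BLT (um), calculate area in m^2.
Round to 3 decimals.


1 L = 1e6 mm^3, thickness = 248 um = 0.248 mm
Area = 1e6 / 0.248 mm^2 = (1e6 / 0.248) / 1e6 m^2 = 1000 / 248 m^2
= 4.032 m^2

4.032


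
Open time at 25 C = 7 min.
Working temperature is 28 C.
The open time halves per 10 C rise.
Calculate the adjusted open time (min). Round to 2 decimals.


factor = 2^((28 - 25) / 10) = 1.2311
ot = 7 / 1.2311 = 5.69 min

5.69


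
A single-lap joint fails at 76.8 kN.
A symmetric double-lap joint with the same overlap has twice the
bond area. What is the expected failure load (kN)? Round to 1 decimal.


Double-lap load = 2 * 76.8 = 153.6 kN

153.6


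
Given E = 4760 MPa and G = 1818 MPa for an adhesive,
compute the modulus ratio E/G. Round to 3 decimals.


E/G ratio = 4760 / 1818 = 2.618

2.618


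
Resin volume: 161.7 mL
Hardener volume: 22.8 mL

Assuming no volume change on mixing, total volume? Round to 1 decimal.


V_total = 161.7 + 22.8 = 184.5 mL

184.5


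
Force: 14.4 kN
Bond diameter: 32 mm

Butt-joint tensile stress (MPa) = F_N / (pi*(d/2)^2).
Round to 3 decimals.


F_N = 14.4 * 1000 = 14400.0 N
A = pi*(16.0)^2 = 804.2477 mm^2
stress = 14400.0 / 804.2477 = 17.905 MPa

17.905


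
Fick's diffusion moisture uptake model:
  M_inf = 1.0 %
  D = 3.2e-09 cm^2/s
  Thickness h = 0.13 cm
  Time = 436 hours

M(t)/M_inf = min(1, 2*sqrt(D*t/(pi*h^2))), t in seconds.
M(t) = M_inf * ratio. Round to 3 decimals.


t_sec = 436 * 3600 = 1569600
ratio = 2*sqrt(3.2e-09*1569600/(pi*0.13^2))
= min(1, 0.615150)
= 0.615150
M(t) = 1.0 * 0.615150 = 0.615 %

0.615


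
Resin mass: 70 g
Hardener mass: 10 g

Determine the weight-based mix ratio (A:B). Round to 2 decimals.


Ratio = 70 / 10 = 7.00

7.00


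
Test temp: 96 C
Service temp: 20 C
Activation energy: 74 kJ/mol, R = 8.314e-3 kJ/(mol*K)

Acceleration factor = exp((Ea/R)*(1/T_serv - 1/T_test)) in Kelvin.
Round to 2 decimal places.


AF = exp((74/0.008314)*(1/293.15 - 1/369.15))
= 518.48

518.48


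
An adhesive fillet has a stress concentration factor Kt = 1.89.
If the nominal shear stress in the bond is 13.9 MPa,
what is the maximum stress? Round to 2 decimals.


Max stress = 13.9 * 1.89 = 26.27 MPa

26.27


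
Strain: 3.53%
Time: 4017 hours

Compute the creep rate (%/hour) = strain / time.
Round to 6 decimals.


Creep rate = 3.53 / 4017
= 0.000879 %/h

0.000879


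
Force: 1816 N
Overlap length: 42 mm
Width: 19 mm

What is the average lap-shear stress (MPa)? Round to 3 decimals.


Average shear stress = F / (overlap * width)
= 1816 / (42 * 19)
= 2.276 MPa

2.276


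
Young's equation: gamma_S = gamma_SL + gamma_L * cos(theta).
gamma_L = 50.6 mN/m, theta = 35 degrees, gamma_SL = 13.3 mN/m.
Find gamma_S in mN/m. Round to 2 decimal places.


cos(35 deg) = 0.819152
gamma_S = 13.3 + 50.6 * 0.819152
= 54.75 mN/m

54.75


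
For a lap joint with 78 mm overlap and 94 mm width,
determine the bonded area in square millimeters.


Area = 78 * 94 = 7332 mm^2

7332


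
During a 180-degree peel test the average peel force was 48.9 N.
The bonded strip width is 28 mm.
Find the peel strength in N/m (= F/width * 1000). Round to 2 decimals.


Peel strength = F/width * 1000
= 48.9 / 28 * 1000
= 1746.43 N/m

1746.43


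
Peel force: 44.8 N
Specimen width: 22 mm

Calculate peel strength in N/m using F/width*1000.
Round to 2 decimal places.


Peel strength = 44.8 / 22 * 1000 = 2036.36 N/m

2036.36


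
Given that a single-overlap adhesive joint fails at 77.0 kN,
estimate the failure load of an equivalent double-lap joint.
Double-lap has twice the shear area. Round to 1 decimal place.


Double-lap factor = 2
Expected load = 77.0 * 2 = 154.0 kN

154.0


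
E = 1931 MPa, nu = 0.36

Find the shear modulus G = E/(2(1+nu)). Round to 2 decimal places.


G = 1931 / (2 * 1.36)
= 709.93 MPa

709.93


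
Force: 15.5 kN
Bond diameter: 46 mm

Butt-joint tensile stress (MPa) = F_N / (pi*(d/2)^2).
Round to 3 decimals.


F_N = 15.5 * 1000 = 15500.0 N
A = pi*(23.0)^2 = 1661.9025 mm^2
stress = 15500.0 / 1661.9025 = 9.327 MPa

9.327


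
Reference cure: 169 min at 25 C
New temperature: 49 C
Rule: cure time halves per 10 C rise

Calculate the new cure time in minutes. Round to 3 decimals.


factor = 2^((49-25)/10) = 5.2780
t_new = 169 / 5.2780 = 32.020 min

32.020


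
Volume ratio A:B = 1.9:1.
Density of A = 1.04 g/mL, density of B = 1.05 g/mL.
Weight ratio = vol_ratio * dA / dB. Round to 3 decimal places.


Wt ratio = 1.9 * 1.04 / 1.05
= 1.882

1.882


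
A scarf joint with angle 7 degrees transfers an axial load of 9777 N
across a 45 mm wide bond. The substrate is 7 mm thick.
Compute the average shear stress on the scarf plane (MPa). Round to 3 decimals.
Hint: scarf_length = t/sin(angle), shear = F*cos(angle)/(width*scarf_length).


scarf_length = 7 / sin(7 deg) = 57.4386 mm
cos(7 deg) = 0.992546
shear stress = 9777 * 0.992546 / (45 * 57.4386)
= 3.754 MPa

3.754


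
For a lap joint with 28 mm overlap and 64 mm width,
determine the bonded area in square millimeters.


Area = 28 * 64 = 1792 mm^2

1792


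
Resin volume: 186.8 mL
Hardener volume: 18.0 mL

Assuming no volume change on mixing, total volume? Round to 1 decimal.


V_total = 186.8 + 18.0 = 204.8 mL

204.8


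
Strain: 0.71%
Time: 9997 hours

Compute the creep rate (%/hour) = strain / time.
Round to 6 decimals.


Creep rate = 0.71 / 9997
= 0.000071 %/h

0.000071


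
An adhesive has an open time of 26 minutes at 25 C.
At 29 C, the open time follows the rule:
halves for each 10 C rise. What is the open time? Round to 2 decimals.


Factor = 2^((29-25)/10) = 1.3195
Open time = 26 / 1.3195 = 19.70 min

19.70


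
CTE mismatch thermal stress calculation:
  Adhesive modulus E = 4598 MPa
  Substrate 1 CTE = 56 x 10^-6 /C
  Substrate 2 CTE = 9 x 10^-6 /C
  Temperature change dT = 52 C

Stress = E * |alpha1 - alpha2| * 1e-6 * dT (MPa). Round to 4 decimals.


delta_alpha = |56 - 9| = 47 x 10^-6/C
Stress = 4598 * 47e-6 * 52
= 11.2375 MPa

11.2375


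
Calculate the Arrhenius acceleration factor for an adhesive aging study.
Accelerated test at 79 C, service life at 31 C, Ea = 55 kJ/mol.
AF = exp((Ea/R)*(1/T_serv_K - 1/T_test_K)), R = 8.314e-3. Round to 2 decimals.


T_test = 352.15 K, T_serv = 304.15 K
Ea/R = 55 / 0.008314 = 6615.35
AF = exp(6615.35 * (1/304.15 - 1/352.15))
= 19.39

19.39


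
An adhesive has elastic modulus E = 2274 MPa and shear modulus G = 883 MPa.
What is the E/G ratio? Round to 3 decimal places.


E/G = 2274 / 883 = 2.575

2.575


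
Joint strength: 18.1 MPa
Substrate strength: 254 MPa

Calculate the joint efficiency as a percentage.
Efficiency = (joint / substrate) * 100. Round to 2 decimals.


Efficiency = (18.1 / 254) * 100 = 7.13%

7.13


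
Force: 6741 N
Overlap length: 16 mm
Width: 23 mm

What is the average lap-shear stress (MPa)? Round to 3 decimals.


Average shear stress = F / (overlap * width)
= 6741 / (16 * 23)
= 18.318 MPa

18.318


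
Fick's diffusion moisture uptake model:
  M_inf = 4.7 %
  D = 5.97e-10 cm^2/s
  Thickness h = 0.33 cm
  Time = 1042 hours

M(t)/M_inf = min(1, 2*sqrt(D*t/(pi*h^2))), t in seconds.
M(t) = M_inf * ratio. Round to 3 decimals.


t_sec = 1042 * 3600 = 3751200
ratio = 2*sqrt(5.97e-10*3751200/(pi*0.33^2))
= min(1, 0.161813)
= 0.161813
M(t) = 4.7 * 0.161813 = 0.761 %

0.761


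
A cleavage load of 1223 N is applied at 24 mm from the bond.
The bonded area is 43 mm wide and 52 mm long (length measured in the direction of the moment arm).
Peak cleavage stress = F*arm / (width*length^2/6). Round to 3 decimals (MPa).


Moment = 1223 * 24 = 29352 N*mm
Section modulus = 43 * 2704 / 6 = 116272 / 6 mm^3
Stress = 29352 / (116272 / 6) = 176112 / 116272
= 1.515 MPa

1.515


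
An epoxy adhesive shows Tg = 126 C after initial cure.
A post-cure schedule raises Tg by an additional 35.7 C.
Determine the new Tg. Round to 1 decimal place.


New Tg = 126 + 35.7
= 161.7 C

161.7


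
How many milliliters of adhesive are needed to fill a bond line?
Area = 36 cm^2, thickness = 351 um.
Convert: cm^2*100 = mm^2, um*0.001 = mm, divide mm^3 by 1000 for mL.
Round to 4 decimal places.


= (36 * 100) * (351 * 0.001) / 1000
= 1.2636 mL

1.2636


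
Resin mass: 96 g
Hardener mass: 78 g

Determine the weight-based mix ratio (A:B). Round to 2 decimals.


Ratio = 96 / 78 = 1.23

1.23


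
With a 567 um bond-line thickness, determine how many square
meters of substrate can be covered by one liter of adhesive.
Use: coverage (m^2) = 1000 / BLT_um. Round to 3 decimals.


Coverage = 1000 / 567 = 1.764 m^2

1.764


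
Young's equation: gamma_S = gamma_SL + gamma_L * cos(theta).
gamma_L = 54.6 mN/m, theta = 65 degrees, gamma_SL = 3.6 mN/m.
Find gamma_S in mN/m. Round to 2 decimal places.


cos(65 deg) = 0.422618
gamma_S = 3.6 + 54.6 * 0.422618
= 26.67 mN/m

26.67


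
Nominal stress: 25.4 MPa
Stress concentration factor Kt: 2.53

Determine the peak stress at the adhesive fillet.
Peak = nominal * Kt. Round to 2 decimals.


Peak stress = 25.4 * 2.53
= 64.26 MPa

64.26


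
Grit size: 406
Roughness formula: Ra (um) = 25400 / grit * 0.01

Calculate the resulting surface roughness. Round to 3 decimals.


Ra = 25400 / 406 * 0.01
= 0.626 um

0.626


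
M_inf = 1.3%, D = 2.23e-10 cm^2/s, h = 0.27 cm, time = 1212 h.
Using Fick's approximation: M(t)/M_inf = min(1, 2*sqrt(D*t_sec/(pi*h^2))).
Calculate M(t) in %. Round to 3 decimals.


t = 4363200 s
ratio = min(1, 2*sqrt(2.23e-10*4363200/(pi*0.0729)))
= 0.130361
M(t) = 1.3 * 0.130361 = 0.169%

0.169


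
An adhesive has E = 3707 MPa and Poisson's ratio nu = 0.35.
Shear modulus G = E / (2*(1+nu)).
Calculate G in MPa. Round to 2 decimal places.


G = 3707 / (2*(1+0.35))
= 3707 / 2.70
= 1372.96 MPa

1372.96


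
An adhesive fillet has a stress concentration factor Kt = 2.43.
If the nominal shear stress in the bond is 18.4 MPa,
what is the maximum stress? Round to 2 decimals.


Max stress = 18.4 * 2.43 = 44.71 MPa

44.71


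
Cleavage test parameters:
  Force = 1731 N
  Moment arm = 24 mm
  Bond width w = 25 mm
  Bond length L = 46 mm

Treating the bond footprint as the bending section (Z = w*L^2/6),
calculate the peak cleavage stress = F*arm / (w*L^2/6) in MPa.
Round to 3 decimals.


M = 1731 * 24 = 41544 N*mm
Z = 25 * 46^2 / 6 = 52900 / 6 mm^3
sigma = M / Z = 6 * 41544 / 52900 = 249264 / 52900
= 4.712 MPa

4.712


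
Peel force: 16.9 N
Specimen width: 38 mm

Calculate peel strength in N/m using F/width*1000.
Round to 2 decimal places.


Peel strength = 16.9 / 38 * 1000 = 444.74 N/m

444.74


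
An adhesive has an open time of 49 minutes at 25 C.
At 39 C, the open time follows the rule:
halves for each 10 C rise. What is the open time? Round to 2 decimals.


Factor = 2^((39-25)/10) = 2.6390
Open time = 49 / 2.6390 = 18.57 min

18.57


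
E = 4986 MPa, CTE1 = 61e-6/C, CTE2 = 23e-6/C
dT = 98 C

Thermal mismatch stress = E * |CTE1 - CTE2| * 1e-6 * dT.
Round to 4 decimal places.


= 4986 * 38e-6 * 98
= 18.5679 MPa

18.5679


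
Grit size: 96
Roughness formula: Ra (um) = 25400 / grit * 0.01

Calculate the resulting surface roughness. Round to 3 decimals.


Ra = 25400 / 96 * 0.01
= 2.646 um

2.646


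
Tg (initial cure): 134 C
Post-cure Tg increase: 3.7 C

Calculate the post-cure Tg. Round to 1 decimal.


Post-cure Tg = 134 + 3.7 = 137.7 C

137.7


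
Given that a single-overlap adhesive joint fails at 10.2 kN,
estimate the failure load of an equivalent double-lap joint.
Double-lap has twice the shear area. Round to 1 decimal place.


Double-lap factor = 2
Expected load = 10.2 * 2 = 20.4 kN

20.4


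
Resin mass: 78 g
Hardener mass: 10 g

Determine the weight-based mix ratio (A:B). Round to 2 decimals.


Ratio = 78 / 10 = 7.80

7.80


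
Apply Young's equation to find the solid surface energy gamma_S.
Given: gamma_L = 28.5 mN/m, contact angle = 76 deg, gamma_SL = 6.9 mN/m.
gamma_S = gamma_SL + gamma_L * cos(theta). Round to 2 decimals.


theta_rad = 76 * pi/180 = 1.326450
gamma_S = 6.9 + 28.5 * cos(1.326450)
= 13.79 mN/m

13.79


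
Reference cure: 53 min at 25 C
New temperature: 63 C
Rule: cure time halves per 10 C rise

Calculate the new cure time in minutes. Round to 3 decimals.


factor = 2^((63-25)/10) = 13.9288
t_new = 53 / 13.9288 = 3.805 min

3.805


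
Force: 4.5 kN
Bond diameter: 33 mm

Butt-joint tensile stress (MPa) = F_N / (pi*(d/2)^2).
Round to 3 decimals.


F_N = 4.5 * 1000 = 4500.0 N
A = pi*(16.5)^2 = 855.2986 mm^2
stress = 4500.0 / 855.2986 = 5.261 MPa

5.261


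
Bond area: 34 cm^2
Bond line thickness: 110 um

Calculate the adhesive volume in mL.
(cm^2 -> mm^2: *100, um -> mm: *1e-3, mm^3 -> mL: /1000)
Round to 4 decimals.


V = 34*100 * 110*1e-3 / 1000
= 0.3740 mL

0.3740


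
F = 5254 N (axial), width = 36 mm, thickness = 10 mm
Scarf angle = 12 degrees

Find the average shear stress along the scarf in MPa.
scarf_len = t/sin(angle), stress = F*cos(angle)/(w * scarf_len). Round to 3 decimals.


scarf_len = 10/sin(12 deg) = 48.0973
cos(12 deg) = 0.978148
stress = 5254*0.978148/(36*48.0973) = 2.968 MPa

2.968


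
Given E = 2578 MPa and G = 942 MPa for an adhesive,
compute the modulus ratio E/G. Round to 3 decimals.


E/G ratio = 2578 / 942 = 2.737

2.737


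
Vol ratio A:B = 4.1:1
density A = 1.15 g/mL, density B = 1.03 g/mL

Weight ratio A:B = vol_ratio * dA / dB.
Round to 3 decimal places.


Weight ratio = 4.1 * 1.15 / 1.03
= 4.578

4.578


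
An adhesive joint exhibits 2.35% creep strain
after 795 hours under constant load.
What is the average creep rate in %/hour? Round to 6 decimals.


Creep rate = strain / time
= 2.35 / 795
= 0.002956 %/h

0.002956


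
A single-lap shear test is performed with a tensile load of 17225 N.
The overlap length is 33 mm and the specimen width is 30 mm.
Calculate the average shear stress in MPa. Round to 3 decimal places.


Shear stress = F / (overlap * width)
= 17225 / (33 * 30)
= 17225 / 990
= 17.399 MPa

17.399


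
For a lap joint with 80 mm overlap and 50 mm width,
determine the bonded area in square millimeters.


Area = 80 * 50 = 4000 mm^2

4000


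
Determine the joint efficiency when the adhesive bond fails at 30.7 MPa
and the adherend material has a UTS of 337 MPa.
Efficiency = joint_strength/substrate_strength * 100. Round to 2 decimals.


Joint efficiency = 30.7 / 337 * 100
= 9.11%

9.11


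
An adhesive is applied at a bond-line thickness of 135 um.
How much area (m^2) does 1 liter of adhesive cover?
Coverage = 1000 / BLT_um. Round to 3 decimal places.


Coverage = 1000 / 135 = 7.407 m^2

7.407


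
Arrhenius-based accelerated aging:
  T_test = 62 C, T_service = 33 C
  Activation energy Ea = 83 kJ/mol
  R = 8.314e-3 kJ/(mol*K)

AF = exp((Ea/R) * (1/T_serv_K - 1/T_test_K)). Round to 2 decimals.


T_test_K = 335.15, T_serv_K = 306.15
AF = exp((83/8.314e-3) * (1/306.15 - 1/335.15))
= 16.80

16.80


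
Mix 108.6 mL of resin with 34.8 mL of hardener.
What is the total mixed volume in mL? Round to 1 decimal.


Total = 108.6 + 34.8 = 143.4 mL

143.4


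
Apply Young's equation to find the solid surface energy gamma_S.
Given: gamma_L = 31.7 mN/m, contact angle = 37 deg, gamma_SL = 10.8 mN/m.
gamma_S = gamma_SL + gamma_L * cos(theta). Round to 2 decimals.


theta_rad = 37 * pi/180 = 0.645772
gamma_S = 10.8 + 31.7 * cos(0.645772)
= 36.12 mN/m

36.12


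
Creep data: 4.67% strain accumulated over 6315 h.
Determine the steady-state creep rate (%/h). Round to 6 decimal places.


Rate = 4.67 / 6315 = 0.000740 %/h

0.000740


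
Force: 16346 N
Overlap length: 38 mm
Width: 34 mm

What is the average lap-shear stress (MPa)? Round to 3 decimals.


Average shear stress = F / (overlap * width)
= 16346 / (38 * 34)
= 12.652 MPa

12.652


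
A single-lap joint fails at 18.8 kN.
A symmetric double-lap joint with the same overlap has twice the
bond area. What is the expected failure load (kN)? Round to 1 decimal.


Double-lap load = 2 * 18.8 = 37.6 kN

37.6


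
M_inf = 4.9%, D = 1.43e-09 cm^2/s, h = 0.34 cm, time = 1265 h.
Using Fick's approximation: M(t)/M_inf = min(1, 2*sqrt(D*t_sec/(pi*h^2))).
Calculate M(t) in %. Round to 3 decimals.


t = 4554000 s
ratio = min(1, 2*sqrt(1.43e-09*4554000/(pi*0.1156)))
= 0.267819
M(t) = 4.9 * 0.267819 = 1.312%

1.312


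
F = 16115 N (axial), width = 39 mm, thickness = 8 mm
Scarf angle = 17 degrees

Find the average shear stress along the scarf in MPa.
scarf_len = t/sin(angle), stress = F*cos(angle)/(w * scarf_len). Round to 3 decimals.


scarf_len = 8/sin(17 deg) = 27.3624
cos(17 deg) = 0.956305
stress = 16115*0.956305/(39*27.3624) = 14.441 MPa

14.441


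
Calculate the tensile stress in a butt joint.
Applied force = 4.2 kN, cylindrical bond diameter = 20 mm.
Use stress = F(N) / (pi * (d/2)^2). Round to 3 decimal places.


A = pi * 10.0^2 = 314.1593 mm^2
sigma = 4200.0 / 314.1593 = 13.369 MPa

13.369


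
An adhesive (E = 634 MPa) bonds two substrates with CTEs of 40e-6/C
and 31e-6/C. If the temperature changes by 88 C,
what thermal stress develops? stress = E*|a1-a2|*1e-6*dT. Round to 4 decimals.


Stress = 634 * |40 - 31| * 1e-6 * 88
= 0.5021 MPa

0.5021


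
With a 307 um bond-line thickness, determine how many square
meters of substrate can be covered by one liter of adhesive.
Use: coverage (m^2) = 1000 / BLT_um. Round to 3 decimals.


Coverage = 1000 / 307 = 3.257 m^2

3.257


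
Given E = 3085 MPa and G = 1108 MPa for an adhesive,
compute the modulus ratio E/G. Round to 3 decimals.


E/G ratio = 3085 / 1108 = 2.784

2.784


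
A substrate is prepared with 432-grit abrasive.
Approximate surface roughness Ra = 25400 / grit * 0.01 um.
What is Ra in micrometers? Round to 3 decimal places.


Ra = 25400 / 432 * 0.01 = 0.588 um

0.588


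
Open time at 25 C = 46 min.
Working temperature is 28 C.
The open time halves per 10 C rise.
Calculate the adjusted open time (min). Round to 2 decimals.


factor = 2^((28 - 25) / 10) = 1.2311
ot = 46 / 1.2311 = 37.36 min

37.36


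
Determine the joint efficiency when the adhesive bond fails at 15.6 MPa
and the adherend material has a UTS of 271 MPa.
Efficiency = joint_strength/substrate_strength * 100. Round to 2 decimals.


Joint efficiency = 15.6 / 271 * 100
= 5.76%

5.76


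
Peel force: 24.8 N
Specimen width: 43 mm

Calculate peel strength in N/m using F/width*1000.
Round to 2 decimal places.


Peel strength = 24.8 / 43 * 1000 = 576.74 N/m

576.74


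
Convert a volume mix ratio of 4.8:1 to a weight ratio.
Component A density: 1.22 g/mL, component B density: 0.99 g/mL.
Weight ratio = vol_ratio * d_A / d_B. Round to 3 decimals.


= 4.8 * 1.22 / 0.99 = 5.915

5.915


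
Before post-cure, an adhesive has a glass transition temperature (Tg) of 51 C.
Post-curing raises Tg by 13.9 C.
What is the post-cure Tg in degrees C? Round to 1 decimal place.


Tg_post = Tg_base + delta_Tg
= 51 + 13.9
= 64.9 C

64.9


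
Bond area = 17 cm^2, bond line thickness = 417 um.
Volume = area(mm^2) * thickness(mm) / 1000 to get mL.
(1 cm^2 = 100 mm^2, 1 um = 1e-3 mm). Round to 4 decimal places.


area_mm2 = 17 * 100 = 1700
blt_mm = 417 * 1e-3 = 0.417
vol_mm3 = 1700 * 0.417 = 708.9
vol_mL = 708.9 / 1000 = 0.7089 mL

0.7089


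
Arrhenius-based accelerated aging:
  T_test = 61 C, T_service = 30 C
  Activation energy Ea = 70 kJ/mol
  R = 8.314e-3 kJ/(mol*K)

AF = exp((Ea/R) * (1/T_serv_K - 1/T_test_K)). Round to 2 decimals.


T_test_K = 334.15, T_serv_K = 303.15
AF = exp((70/8.314e-3) * (1/303.15 - 1/334.15))
= 13.15

13.15


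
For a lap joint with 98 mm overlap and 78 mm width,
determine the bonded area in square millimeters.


Area = 98 * 78 = 7644 mm^2

7644


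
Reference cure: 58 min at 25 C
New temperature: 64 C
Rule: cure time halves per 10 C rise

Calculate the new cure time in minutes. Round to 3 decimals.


factor = 2^((64-25)/10) = 14.9285
t_new = 58 / 14.9285 = 3.885 min

3.885


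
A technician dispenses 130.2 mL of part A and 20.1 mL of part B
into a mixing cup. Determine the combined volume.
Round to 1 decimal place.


Combined volume = 130.2 + 20.1
= 150.3 mL

150.3


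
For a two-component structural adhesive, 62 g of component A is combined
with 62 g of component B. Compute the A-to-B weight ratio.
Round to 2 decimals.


Weight ratio A:B = 62 / 62
= 1.00

1.00


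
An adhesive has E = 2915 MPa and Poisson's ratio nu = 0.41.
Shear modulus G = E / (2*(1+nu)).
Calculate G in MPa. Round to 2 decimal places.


G = 2915 / (2*(1+0.41))
= 2915 / 2.82
= 1033.69 MPa

1033.69


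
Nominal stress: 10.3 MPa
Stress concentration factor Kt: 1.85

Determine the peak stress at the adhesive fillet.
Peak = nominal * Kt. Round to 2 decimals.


Peak stress = 10.3 * 1.85
= 19.06 MPa

19.06


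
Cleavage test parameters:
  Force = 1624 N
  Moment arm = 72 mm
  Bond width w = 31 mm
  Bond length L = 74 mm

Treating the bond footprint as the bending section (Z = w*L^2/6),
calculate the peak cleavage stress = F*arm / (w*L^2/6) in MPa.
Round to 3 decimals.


M = 1624 * 72 = 116928 N*mm
Z = 31 * 74^2 / 6 = 169756 / 6 mm^3
sigma = M / Z = 6 * 116928 / 169756 = 701568 / 169756
= 4.133 MPa

4.133


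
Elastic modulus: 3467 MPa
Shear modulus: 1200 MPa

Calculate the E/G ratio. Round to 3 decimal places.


E / G = 3467 / 1200 = 2.889

2.889


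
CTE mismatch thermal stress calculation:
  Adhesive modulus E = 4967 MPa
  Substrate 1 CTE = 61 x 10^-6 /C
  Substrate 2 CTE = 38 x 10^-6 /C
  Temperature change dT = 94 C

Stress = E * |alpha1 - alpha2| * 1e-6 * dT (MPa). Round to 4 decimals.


delta_alpha = |61 - 38| = 23 x 10^-6/C
Stress = 4967 * 23e-6 * 94
= 10.7387 MPa

10.7387


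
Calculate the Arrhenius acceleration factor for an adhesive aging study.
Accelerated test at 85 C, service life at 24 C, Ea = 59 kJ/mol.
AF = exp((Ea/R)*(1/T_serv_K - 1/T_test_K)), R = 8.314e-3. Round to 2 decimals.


T_test = 358.15 K, T_serv = 297.15 K
Ea/R = 59 / 0.008314 = 7096.46
AF = exp(7096.46 * (1/297.15 - 1/358.15))
= 58.41

58.41


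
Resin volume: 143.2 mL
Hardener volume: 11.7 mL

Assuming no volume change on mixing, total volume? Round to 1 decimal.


V_total = 143.2 + 11.7 = 154.9 mL

154.9


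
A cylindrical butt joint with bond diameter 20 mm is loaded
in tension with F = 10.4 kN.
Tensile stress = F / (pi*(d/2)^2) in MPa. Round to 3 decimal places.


Area = pi * (20/2)^2 = 314.1593 mm^2
Stress = 10.4*1000 / 314.1593
= 33.104 MPa

33.104


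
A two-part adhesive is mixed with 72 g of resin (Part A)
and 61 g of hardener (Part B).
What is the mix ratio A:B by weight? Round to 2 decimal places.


Mix ratio = mass_A / mass_B
= 72 / 61
= 1.18

1.18


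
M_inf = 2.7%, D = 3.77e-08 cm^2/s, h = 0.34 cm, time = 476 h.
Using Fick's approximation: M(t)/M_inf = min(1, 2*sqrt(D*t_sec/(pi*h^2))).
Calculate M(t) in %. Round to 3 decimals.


t = 1713600 s
ratio = min(1, 2*sqrt(3.77e-08*1713600/(pi*0.1156)))
= 0.843532
M(t) = 2.7 * 0.843532 = 2.278%

2.278


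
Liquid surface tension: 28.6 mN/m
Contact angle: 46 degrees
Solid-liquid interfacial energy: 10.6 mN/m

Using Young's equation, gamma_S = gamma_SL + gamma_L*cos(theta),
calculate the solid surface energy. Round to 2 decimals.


gamma_S = 10.6 + 28.6 * cos(46)
= 30.47 mN/m

30.47


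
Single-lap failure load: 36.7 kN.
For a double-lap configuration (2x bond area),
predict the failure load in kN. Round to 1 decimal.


Failure load = 36.7 * 2 = 73.4 kN

73.4


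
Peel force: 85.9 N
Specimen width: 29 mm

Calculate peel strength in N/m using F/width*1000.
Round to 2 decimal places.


Peel strength = 85.9 / 29 * 1000 = 2962.07 N/m

2962.07


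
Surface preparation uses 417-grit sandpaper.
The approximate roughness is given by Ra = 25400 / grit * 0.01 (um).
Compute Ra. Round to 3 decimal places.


Ra = 25400 / 417 * 0.01
= 254 / 417
= 0.609 um

0.609


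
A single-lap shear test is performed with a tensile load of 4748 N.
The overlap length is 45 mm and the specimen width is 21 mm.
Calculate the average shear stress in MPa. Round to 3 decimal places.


Shear stress = F / (overlap * width)
= 4748 / (45 * 21)
= 4748 / 945
= 5.024 MPa

5.024


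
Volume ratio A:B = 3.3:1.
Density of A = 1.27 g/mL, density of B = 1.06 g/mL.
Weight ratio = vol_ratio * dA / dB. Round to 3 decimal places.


Wt ratio = 3.3 * 1.27 / 1.06
= 3.954

3.954


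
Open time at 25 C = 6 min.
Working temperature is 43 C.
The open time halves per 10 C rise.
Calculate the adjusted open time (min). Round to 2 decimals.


factor = 2^((43 - 25) / 10) = 3.4822
ot = 6 / 3.4822 = 1.72 min

1.72


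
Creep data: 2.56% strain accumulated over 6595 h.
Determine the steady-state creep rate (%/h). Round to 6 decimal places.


Rate = 2.56 / 6595 = 0.000388 %/h

0.000388


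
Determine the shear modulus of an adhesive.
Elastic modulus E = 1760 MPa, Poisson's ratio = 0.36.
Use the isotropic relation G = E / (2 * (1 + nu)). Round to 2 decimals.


G = 1760 / (2*(1+0.36)) = 1760 / 2.72
= 647.06 MPa

647.06


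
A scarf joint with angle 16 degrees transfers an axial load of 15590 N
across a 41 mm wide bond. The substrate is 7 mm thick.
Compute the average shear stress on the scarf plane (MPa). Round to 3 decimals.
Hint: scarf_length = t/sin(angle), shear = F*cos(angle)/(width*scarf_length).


scarf_length = 7 / sin(16 deg) = 25.3957 mm
cos(16 deg) = 0.961262
shear stress = 15590 * 0.961262 / (41 * 25.3957)
= 14.393 MPa

14.393


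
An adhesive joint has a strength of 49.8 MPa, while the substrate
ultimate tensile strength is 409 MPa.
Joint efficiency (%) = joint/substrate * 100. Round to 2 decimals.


Efficiency = 49.8 / 409 * 100
= 12.18%

12.18


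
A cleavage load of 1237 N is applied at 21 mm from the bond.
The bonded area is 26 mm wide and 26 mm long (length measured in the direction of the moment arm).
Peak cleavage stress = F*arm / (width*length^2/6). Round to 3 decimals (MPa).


Moment = 1237 * 21 = 25977 N*mm
Section modulus = 26 * 676 / 6 = 17576 / 6 mm^3
Stress = 25977 / (17576 / 6) = 155862 / 17576
= 8.868 MPa

8.868


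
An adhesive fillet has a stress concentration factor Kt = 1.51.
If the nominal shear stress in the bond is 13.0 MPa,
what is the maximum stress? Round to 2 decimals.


Max stress = 13.0 * 1.51 = 19.63 MPa

19.63


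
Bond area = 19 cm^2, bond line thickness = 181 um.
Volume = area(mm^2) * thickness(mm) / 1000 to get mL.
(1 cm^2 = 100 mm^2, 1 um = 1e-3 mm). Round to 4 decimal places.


area_mm2 = 19 * 100 = 1900
blt_mm = 181 * 1e-3 = 0.181
vol_mm3 = 1900 * 0.181 = 343.9
vol_mL = 343.9 / 1000 = 0.3439 mL

0.3439


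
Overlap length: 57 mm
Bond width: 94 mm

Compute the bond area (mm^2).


Bond area = 57 * 94 = 5358 mm^2

5358


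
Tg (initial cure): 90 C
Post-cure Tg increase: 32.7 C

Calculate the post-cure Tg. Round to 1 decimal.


Post-cure Tg = 90 + 32.7 = 122.7 C

122.7


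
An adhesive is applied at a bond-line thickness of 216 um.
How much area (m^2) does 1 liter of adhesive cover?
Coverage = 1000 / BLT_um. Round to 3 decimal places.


Coverage = 1000 / 216 = 4.630 m^2

4.630


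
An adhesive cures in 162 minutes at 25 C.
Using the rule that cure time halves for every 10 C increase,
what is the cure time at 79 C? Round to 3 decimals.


Factor = 2^((79 - 25) / 10) = 42.2243
Cure time = 162 / 42.2243
= 3.837 minutes

3.837


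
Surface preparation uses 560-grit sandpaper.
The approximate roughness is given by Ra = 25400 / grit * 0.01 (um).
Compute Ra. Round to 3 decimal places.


Ra = 25400 / 560 * 0.01
= 254 / 560
= 0.454 um

0.454


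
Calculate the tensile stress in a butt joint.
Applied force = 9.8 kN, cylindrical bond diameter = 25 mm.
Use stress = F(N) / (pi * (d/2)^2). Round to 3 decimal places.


A = pi * 12.5^2 = 490.8739 mm^2
sigma = 9800.0 / 490.8739 = 19.964 MPa

19.964


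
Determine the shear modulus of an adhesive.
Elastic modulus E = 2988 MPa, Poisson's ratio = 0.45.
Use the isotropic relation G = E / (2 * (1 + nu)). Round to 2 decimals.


G = 2988 / (2*(1+0.45)) = 2988 / 2.90
= 1030.34 MPa

1030.34


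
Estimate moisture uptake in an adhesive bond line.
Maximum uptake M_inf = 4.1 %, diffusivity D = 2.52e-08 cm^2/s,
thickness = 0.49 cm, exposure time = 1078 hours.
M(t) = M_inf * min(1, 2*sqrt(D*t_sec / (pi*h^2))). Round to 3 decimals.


Convert time: 1078 h = 3880800 s
ratio = min(1, 2*sqrt(2.52e-08*3880800/(pi*0.49^2)))
= 0.720145
M(t) = 4.1 * 0.720145 = 2.953%

2.953


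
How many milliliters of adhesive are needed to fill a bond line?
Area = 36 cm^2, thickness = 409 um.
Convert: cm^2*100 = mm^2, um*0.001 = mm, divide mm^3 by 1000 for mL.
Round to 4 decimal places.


= (36 * 100) * (409 * 0.001) / 1000
= 1.4724 mL

1.4724


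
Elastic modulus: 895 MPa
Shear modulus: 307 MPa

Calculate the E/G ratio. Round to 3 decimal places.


E / G = 895 / 307 = 2.915

2.915


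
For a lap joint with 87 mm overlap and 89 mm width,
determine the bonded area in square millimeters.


Area = 87 * 89 = 7743 mm^2

7743


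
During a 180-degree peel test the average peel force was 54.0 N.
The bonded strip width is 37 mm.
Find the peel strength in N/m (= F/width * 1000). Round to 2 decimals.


Peel strength = F/width * 1000
= 54.0 / 37 * 1000
= 1459.46 N/m

1459.46


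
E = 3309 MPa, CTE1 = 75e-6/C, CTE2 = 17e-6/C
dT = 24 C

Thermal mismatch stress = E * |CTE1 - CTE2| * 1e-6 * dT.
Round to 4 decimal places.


= 3309 * 58e-6 * 24
= 4.6061 MPa

4.6061


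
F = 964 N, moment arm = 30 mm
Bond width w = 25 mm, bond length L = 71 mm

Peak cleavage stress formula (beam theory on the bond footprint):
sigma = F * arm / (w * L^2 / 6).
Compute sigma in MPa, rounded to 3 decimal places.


sigma = (964 * 30) / (25 * 5041 / 6)
= 28920 * 6 / 126025
= 173520 / 126025
= 1.377 MPa

1.377


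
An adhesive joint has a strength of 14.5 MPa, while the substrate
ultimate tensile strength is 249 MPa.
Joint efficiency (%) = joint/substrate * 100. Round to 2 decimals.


Efficiency = 14.5 / 249 * 100
= 5.82%

5.82


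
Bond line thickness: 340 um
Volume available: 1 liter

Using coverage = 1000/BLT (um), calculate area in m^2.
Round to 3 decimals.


1 L = 1e6 mm^3, thickness = 340 um = 0.34 mm
Area = 1e6 / 0.34 mm^2 = (1e6 / 0.34) / 1e6 m^2 = 1000 / 340 m^2
= 2.941 m^2

2.941


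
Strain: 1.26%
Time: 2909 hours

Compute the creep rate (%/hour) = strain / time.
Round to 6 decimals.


Creep rate = 1.26 / 2909
= 0.000433 %/h

0.000433


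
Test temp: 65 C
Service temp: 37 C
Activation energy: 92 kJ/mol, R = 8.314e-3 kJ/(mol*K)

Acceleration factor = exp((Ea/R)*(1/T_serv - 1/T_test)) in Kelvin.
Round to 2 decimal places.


AF = exp((92/0.008314)*(1/310.15 - 1/338.15))
= 19.19

19.19


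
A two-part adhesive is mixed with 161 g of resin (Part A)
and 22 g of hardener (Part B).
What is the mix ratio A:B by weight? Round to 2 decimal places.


Mix ratio = mass_A / mass_B
= 161 / 22
= 7.32

7.32


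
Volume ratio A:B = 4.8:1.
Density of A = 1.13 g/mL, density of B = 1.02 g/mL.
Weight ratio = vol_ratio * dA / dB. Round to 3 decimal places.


Wt ratio = 4.8 * 1.13 / 1.02
= 5.318

5.318


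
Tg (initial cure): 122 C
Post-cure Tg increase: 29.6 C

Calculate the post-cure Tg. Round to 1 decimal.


Post-cure Tg = 122 + 29.6 = 151.6 C

151.6


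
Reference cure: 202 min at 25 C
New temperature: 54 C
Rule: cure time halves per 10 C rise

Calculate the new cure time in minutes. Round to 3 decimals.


factor = 2^((54-25)/10) = 7.4643
t_new = 202 / 7.4643 = 27.062 min

27.062


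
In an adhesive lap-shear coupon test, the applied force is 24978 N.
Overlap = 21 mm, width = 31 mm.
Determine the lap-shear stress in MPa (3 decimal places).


stress = F / (overlap * width)
= 24978 / (21 * 31)
= 38.369 MPa

38.369


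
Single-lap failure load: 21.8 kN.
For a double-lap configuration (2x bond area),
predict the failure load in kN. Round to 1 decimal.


Failure load = 21.8 * 2 = 43.6 kN

43.6


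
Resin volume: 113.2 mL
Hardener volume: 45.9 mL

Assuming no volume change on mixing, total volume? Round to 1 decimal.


V_total = 113.2 + 45.9 = 159.1 mL

159.1


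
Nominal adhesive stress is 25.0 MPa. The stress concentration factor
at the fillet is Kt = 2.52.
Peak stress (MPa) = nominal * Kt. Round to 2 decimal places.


Peak = 25.0 * 2.52 = 63.00 MPa

63.00


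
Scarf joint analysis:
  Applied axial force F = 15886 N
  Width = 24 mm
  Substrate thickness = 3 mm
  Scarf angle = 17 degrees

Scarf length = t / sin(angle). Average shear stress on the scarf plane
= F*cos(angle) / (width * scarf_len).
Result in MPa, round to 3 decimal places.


Scarf length = 3 / sin(17 deg) = 10.2609 mm
cos(17 deg) = 0.956305
Shear = 15886 * 0.956305 / (24 * 10.2609)
= 61.690 MPa

61.690
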